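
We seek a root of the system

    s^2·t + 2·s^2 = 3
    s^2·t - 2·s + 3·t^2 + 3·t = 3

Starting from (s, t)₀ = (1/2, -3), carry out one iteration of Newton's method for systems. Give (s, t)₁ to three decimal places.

(-2.289, -1.156)

At (1/2, -3): F = (-3.250, 13.250).
Jacobian J = [[2·s·t + 4·s, s^2], [2·s·t - 2, s^2 + 6·t + 3]].
At the point, J = [[-1.000, 0.250], [-5.000, -14.750]] (det J = 16.000).
Solving J·Δ = −F gives Δ = (-2.789, 1.844).
Then the next iterate is (s, t)₁ = (-2.289, -1.156).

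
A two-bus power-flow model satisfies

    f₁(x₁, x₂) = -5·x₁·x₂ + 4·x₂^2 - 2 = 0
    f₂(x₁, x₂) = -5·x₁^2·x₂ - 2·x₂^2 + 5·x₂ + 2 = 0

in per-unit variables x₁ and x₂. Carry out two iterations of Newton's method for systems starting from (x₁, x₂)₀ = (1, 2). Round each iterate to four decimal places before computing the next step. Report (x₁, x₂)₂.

At (1, 2): F = (4.0000, -6.0000).
Jacobian J = [[-5·x₂, -5·x₁ + 8·x₂], [-10·x₁·x₂, -5·x₁^2 - 4·x₂ + 5]].
At the point, J = [[-10.0000, 11.0000], [-20.0000, -8.0000]] (det J = 300.0000).
Solving J·Δ = −F gives Δ = (-0.1133, -0.4667).
Then the next iterate is (x₁, x₂)₁ = (0.8867, 1.5333).
Round to (0.8867, 1.5333) and repeat: F = (0.606150, -1.063203), J = [[-7.6665, 7.8329], [-13.595771, -5.064384]].
Δ = (-0.0362, -0.1128), so (x₁, x₂)₂ = (0.8505, 1.4205).

(0.8505, 1.4205)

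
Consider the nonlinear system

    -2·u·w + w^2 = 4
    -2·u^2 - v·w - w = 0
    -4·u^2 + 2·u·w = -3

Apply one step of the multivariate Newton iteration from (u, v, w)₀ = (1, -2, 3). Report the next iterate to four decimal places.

At (1, -2, 3): F = (-1.0000, 1.0000, 5.0000).
Jacobian J = [[-2·w, 0, -2·u + 2·w], [-4·u, -w, -v - 1], [-8·u + 2·w, 0, 2·u]].
At the point, J = [[-6.0000, 0.0000, 4.0000], [-4.0000, -3.0000, 1.0000], [-2.0000, 0.0000, 2.0000]] (det J = 12.0000).
Solving J·Δ = −F gives Δ = (-5.5000, 5.0000, -8.0000).
Then the next iterate is (u, v, w)₁ = (-4.5000, 3.0000, -5.0000).

(-4.5000, 3.0000, -5.0000)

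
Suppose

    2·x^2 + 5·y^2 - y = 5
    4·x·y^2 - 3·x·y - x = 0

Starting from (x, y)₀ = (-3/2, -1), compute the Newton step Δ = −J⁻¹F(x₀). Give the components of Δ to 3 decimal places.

At (-3/2, -1): F = (5.500, -9.000).
Jacobian J = [[4·x, 10·y - 1], [4·y^2 - 3·y - 1, 8·x·y - 3·x]].
At the point, J = [[-6.000, -11.000], [6.000, 16.500]] (det J = -33.000).
Solving J·Δ = −F gives Δ = (-0.250, 0.636).

(-0.250, 0.636)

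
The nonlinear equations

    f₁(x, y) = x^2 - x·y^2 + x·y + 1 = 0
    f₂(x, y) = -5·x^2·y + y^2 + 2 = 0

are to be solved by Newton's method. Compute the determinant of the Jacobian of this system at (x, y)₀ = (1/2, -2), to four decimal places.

1.2500

J = [[2·x - y^2 + y, -2·x·y + x], [-10·x·y, -5·x^2 + 2·y]].
At the point, J = [[-5.0000, 2.5000], [10.0000, -5.2500]].
det J = 1.2500.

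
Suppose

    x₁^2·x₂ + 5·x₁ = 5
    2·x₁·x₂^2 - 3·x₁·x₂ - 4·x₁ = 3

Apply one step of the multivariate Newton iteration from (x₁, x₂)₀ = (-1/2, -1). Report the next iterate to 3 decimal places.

At (-1/2, -1): F = (-7.750, -3.500).
Jacobian J = [[2·x₁·x₂ + 5, x₁^2], [2·x₂^2 - 3·x₂ - 4, 4·x₁·x₂ - 3·x₁]].
At the point, J = [[6.000, 0.250], [1.000, 3.500]] (det J = 20.750).
Solving J·Δ = −F gives Δ = (1.265, 0.639).
Then the next iterate is (x₁, x₂)₁ = (0.765, -0.361).

(0.765, -0.361)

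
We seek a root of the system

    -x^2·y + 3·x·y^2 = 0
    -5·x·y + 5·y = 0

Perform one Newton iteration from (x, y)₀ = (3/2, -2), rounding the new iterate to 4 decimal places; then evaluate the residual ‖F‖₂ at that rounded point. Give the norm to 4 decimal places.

6.5590

At (3/2, -2): F = (22.5000, 5.0000).
Jacobian J = [[-2·x·y + 3·y^2, -x^2 + 6·x·y], [-5·y, -5·x + 5]].
At the point, J = [[18.0000, -20.2500], [10.0000, -2.5000]] (det J = 157.5000).
Solving J·Δ = −F gives Δ = (-0.2857, 0.8571).
Then the next iterate is (x, y)₁ = (1.2143, -1.1429).
Re-evaluating at (1.2143, -1.1429): F = (6.443664, 1.224617), so ‖F‖₂ = 6.5590.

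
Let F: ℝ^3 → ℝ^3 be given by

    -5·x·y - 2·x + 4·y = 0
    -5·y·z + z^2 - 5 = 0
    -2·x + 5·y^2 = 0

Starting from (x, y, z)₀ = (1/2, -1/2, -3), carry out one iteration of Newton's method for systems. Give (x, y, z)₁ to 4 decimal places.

(-16.2500, 6.2500, 24.9286)

At (1/2, -1/2, -3): F = (-1.7500, -3.5000, 0.2500).
Jacobian J = [[-5·y - 2, -5·x + 4, 0], [0, -5·z, -5·y + 2·z], [-2, 10·y, 0]].
At the point, J = [[0.5000, 1.5000, 0.0000], [0.0000, 15.0000, -3.5000], [-2.0000, -5.0000, 0.0000]] (det J = 1.7500).
Solving J·Δ = −F gives Δ = (-16.7500, 6.7500, 27.9286).
Then the next iterate is (x, y, z)₁ = (-16.2500, 6.2500, 24.9286).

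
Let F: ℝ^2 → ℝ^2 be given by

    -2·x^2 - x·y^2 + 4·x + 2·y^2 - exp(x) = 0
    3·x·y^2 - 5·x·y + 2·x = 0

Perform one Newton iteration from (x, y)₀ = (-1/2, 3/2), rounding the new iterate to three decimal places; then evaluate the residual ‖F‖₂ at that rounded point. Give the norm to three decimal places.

0.285

At (-1/2, 3/2): F = (2.51847, -0.625).
Jacobian J = [[-4·x - y^2 - exp(x) + 4, -2·x·y + 4·y], [3·y^2 - 5·y + 2, 6·x·y - 5·x]].
At the point, J = [[3.14347, 7.500], [1.250, -2.000]] (det J = -15.66194).
Solving J·Δ = −F gives Δ = (-0.022, -0.326).
Then the next iterate is (x, y)₁ = (-0.522, 1.174).
Re-evaluating at (-0.522, 1.174): F = (0.24971, -0.13824), so ‖F‖₂ = 0.285.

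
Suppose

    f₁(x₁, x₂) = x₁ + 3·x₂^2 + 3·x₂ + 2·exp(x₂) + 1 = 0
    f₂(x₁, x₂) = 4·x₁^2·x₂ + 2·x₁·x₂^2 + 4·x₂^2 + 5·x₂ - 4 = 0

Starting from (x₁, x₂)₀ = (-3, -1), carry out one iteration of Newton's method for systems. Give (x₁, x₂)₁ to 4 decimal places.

(-1.4277, -0.8640)

At (-3, -1): F = (-1.264241, -47.0000).
Jacobian J = [[1, 6·x₂ + 2·exp(x₂) + 3], [8·x₁·x₂ + 2·x₂^2, 4·x₁^2 + 4·x₁·x₂ + 8·x₂ + 5]].
At the point, J = [[1.0000, -2.264241], [26.0000, 45.0000]] (det J = 103.870269).
Solving J·Δ = −F gives Δ = (1.5723, 0.1360).
Then the next iterate is (x₁, x₂)₁ = (-1.4277, -0.8640).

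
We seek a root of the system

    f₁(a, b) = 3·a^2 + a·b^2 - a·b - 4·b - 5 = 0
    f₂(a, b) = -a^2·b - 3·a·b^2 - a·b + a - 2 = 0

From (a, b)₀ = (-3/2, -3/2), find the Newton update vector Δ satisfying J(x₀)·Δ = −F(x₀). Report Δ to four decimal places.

(0.4959, 0.2393)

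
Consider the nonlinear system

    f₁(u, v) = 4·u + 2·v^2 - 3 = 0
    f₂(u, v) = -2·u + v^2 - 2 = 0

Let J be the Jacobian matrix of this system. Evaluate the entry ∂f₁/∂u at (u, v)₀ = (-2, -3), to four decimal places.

4.0000

∂f₁/∂u = 4.
At (-2, -3) this is 4.0000.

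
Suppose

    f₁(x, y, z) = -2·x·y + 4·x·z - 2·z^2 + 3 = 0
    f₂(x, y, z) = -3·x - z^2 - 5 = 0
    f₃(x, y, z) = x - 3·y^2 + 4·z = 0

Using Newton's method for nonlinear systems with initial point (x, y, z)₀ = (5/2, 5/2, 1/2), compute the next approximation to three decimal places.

At (5/2, 5/2, 1/2): F = (-5.000, -12.750, -14.250).
Jacobian J = [[-2·y + 4·z, -2·x, 4·x - 4·z], [-3, 0, -2·z], [1, -6·y, 4]].
At the point, J = [[-3.000, -5.000, 8.000], [-3.000, 0.000, -1.000], [1.000, -15.000, 4.000]] (det J = 350.000).
Solving J·Δ = −F gives Δ = (-3.654, -1.671, -1.789).
Then the next iterate is (x, y, z)₁ = (-1.154, 0.829, -1.289).

(-1.154, 0.829, -1.289)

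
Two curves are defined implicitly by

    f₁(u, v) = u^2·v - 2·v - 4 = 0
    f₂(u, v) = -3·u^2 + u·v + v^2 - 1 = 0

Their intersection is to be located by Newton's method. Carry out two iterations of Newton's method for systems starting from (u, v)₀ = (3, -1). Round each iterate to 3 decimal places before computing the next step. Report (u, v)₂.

(0.283, 27.208)

At (3, -1): F = (-11.000, -30.000).
Jacobian J = [[2·u·v, u^2 - 2], [-6·u + v, u + 2·v]].
At the point, J = [[-6.000, 7.000], [-19.000, 1.000]] (det J = 127.000).
Solving J·Δ = −F gives Δ = (-1.567, 0.228).
Then the next iterate is (u, v)₁ = (1.433, -0.772).
Round to (1.433, -0.772) and repeat: F = (-4.04129, -7.67076), J = [[-2.21255, 0.05349], [-9.370, -0.111]].
Δ = (-1.150, 27.980), so (u, v)₂ = (0.283, 27.208).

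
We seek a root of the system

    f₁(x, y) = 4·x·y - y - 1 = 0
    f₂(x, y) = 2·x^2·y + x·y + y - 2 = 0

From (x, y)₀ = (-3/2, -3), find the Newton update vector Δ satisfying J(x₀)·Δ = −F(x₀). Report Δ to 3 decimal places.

At (-3/2, -3): F = (20.000, -14.000).
Jacobian J = [[4·y, 4·x - 1], [4·x·y + y, 2·x^2 + x + 1]].
At the point, J = [[-12.000, -7.000], [15.000, 4.000]] (det J = 57.000).
Solving J·Δ = −F gives Δ = (0.316, 2.316).

(0.316, 2.316)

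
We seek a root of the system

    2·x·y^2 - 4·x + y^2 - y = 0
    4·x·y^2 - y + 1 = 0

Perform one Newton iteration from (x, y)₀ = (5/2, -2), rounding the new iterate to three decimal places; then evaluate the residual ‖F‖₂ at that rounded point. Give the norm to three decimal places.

11.775

At (5/2, -2): F = (16.000, 43.000).
Jacobian J = [[2·y^2 - 4, 4·x·y + 2·y - 1], [4·y^2, 8·x·y - 1]].
At the point, J = [[4.000, -25.000], [16.000, -41.000]] (det J = 236.000).
Solving J·Δ = −F gives Δ = (-1.775, 0.356).
Then the next iterate is (x, y)₁ = (0.725, -1.644).
Re-evaluating at (0.725, -1.644): F = (5.36570, 10.48193), so ‖F‖₂ = 11.775.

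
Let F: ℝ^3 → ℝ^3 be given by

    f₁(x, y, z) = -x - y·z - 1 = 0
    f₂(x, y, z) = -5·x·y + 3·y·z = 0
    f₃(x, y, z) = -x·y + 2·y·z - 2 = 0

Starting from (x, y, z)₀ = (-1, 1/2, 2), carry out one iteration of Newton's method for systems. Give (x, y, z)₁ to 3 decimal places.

(-2.429, -1.571, 11.143)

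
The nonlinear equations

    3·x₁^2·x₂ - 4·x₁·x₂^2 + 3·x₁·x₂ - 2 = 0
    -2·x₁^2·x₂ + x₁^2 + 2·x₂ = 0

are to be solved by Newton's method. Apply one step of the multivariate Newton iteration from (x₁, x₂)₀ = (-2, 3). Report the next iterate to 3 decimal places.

(-1.675, 1.749)

At (-2, 3): F = (88.000, -14.000).
Jacobian J = [[6·x₁·x₂ - 4·x₂^2 + 3·x₂, 3·x₁^2 - 8·x₁·x₂ + 3·x₁], [-4·x₁·x₂ + 2·x₁, -2·x₁^2 + 2]].
At the point, J = [[-63.000, 54.000], [20.000, -6.000]] (det J = -702.000).
Solving J·Δ = −F gives Δ = (0.325, -1.251).
Then the next iterate is (x₁, x₂)₁ = (-1.675, 1.749).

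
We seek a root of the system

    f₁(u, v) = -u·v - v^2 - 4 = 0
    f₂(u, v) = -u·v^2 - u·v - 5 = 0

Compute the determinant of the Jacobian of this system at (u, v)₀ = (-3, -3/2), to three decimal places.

-4.500

J = [[-v, -u - 2·v], [-v^2 - v, -2·u·v - u]].
At the point, J = [[1.500, 6.000], [-0.750, -6.000]].
det J = -4.500.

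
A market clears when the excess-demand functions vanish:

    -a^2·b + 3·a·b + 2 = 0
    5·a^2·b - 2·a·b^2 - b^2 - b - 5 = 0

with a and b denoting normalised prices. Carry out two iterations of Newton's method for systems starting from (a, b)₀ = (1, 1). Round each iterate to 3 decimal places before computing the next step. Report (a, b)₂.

At (1, 1): F = (4.000, -4.000).
Jacobian J = [[-2·a·b + 3·b, -a^2 + 3·a], [10·a·b - 2·b^2, 5·a^2 - 4·a·b - 2·b - 1]].
At the point, J = [[1.000, 2.000], [8.000, -2.000]] (det J = -18.000).
Solving J·Δ = −F gives Δ = (0.000, -2.000).
Then the next iterate is (a, b)₁ = (1.000, -1.000).
Round to (1.000, -1.000) and repeat: F = (0.000, -12.000), J = [[-1.000, 2.000], [-12.000, 10.000]].
Δ = (-1.714, -0.857), so (a, b)₂ = (-0.714, -1.857).

(-0.714, -1.857)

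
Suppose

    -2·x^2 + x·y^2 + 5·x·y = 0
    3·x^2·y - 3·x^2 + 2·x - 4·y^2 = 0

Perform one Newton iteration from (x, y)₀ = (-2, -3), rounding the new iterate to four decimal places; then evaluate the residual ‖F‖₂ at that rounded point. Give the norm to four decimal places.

At (-2, -3): F = (4.0000, -88.0000).
Jacobian J = [[-4·x + y^2 + 5·y, 2·x·y + 5·x], [6·x·y - 6·x + 2, 3·x^2 - 8·y]].
At the point, J = [[2.0000, 2.0000], [50.0000, 36.0000]] (det J = -28.0000).
Solving J·Δ = −F gives Δ = (11.4286, -13.4286).
Then the next iterate is (x, y)₁ = (9.4286, -16.4286).
Re-evaluating at (9.4286, -16.4286): F = (1592.478264, -5708.867476), so ‖F‖₂ = 5926.8166.

5926.8166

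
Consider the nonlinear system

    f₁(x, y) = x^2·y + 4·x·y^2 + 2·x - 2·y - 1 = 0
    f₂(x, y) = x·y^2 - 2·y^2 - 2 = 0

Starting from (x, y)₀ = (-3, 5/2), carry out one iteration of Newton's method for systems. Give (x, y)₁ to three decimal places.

At (-3, 5/2): F = (-64.500, -33.250).
Jacobian J = [[2·x·y + 4·y^2 + 2, x^2 + 8·x·y - 2], [y^2, 2·x·y - 4·y]].
At the point, J = [[12.000, -53.000], [6.250, -25.000]] (det J = 31.250).
Solving J·Δ = −F gives Δ = (4.792, -0.132).
Then the next iterate is (x, y)₁ = (1.792, 2.368).

(1.792, 2.368)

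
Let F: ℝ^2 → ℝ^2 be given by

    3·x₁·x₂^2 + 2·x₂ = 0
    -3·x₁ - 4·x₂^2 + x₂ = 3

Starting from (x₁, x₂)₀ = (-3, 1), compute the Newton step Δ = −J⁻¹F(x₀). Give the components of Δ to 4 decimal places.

At (-3, 1): F = (-7.0000, 3.0000).
Jacobian J = [[3·x₂^2, 6·x₁·x₂ + 2], [-3, -8·x₂ + 1]].
At the point, J = [[3.0000, -16.0000], [-3.0000, -7.0000]] (det J = -69.0000).
Solving J·Δ = −F gives Δ = (1.4058, -0.1739).

(1.4058, -0.1739)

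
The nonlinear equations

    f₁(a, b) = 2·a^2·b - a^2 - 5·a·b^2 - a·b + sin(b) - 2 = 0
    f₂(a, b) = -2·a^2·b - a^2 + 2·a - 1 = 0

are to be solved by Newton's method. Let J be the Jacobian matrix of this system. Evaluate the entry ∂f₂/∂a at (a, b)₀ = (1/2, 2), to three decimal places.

∂f₂/∂a = -4·a·b - 2·a + 2.
At (1/2, 2) this is -3.000.

-3.000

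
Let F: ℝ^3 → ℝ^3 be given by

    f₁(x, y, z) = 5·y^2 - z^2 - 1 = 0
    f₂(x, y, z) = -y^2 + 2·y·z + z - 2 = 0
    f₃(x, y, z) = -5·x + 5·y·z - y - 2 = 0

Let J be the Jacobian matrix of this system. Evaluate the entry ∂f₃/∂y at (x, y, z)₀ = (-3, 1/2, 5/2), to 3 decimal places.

11.500

∂f₃/∂y = 5·z - 1.
At (-3, 1/2, 5/2) this is 11.500.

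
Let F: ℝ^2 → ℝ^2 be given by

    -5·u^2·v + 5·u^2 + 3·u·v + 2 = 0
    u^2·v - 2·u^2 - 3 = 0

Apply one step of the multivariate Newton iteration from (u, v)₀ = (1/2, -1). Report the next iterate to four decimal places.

(-0.1750, 5.9000)

At (1/2, -1): F = (3.0000, -3.7500).
Jacobian J = [[-10·u·v + 10·u + 3·v, -5·u^2 + 3·u], [2·u·v - 4·u, u^2]].
At the point, J = [[7.0000, 0.2500], [-3.0000, 0.2500]] (det J = 2.5000).
Solving J·Δ = −F gives Δ = (-0.6750, 6.9000).
Then the next iterate is (u, v)₁ = (-0.1750, 5.9000).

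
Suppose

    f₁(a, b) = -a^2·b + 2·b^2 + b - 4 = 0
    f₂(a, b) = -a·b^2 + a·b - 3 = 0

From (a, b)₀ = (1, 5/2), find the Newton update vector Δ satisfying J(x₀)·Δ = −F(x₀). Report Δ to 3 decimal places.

(-0.583, -1.141)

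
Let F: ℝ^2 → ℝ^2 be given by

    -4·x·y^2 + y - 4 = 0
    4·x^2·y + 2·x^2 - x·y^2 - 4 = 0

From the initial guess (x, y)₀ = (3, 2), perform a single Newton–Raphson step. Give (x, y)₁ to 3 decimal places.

(1.987, 1.281)

At (3, 2): F = (-50.000, 74.000).
Jacobian J = [[-4·y^2, -8·x·y + 1], [8·x·y + 4·x - y^2, 4·x^2 - 2·x·y]].
At the point, J = [[-16.000, -47.000], [56.000, 24.000]] (det J = 2248.000).
Solving J·Δ = −F gives Δ = (-1.013, -0.719).
Then the next iterate is (x, y)₁ = (1.987, 1.281).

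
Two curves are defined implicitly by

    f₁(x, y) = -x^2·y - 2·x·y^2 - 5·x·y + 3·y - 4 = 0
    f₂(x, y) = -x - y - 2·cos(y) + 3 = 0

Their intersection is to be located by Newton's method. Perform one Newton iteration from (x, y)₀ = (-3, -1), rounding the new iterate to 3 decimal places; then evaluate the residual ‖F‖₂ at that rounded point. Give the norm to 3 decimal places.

110.987

At (-3, -1): F = (-7.000, 5.91940).
Jacobian J = [[-2·x·y - 2·y^2 - 5·y, -x^2 - 4·x·y - 5·x + 3], [-1, 2·sin(y) - 1]].
At the point, J = [[-3.000, -3.000], [-1.000, -2.68294]] (det J = 5.04883).
Solving J·Δ = −F gives Δ = (-7.237, 4.904).
Then the next iterate is (x, y)₁ = (-10.237, 3.904).
Re-evaluating at (-10.237, 3.904): F = (110.46265, 10.77935), so ‖F‖₂ = 110.987.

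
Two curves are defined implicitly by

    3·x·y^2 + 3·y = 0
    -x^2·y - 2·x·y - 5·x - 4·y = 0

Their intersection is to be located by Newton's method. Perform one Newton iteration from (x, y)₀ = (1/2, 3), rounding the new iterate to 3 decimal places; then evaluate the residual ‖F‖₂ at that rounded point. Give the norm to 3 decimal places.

At (1/2, 3): F = (22.500, -18.250).
Jacobian J = [[3·y^2, 6·x·y + 3], [-2·x·y - 2·y - 5, -x^2 - 2·x - 4]].
At the point, J = [[27.000, 12.000], [-14.000, -5.250]] (det J = 26.250).
Solving J·Δ = −F gives Δ = (-3.843, 6.771).
Then the next iterate is (x, y)₁ = (-3.343, 9.771).
Re-evaluating at (-3.343, 9.771): F = (-928.18011, -66.23736), so ‖F‖₂ = 930.541.

930.541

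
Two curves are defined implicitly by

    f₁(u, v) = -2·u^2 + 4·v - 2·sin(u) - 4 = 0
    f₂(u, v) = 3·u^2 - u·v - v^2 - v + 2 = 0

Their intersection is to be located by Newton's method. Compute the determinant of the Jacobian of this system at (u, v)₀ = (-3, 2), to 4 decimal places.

52.0400

J = [[-4·u - 2·cos(u), 4], [6·u - v, -u - 2·v - 1]].
At the point, J = [[13.979985, 4.0000], [-20.0000, -2.0000]].
det J = 52.0400.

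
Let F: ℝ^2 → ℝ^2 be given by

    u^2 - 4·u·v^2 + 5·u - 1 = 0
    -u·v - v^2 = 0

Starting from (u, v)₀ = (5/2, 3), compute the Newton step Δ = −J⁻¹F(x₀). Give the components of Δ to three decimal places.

At (5/2, 3): F = (-72.250, -16.500).
Jacobian J = [[2·u - 4·v^2 + 5, -8·u·v], [-v, -u - 2·v]].
At the point, J = [[-26.000, -60.000], [-3.000, -8.500]] (det J = 41.000).
Solving J·Δ = −F gives Δ = (9.168, -5.177).

(9.168, -5.177)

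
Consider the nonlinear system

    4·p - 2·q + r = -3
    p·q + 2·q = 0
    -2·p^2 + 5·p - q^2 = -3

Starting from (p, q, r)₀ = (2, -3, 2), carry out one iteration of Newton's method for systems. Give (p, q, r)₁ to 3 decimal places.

At (2, -3, 2): F = (19.000, -12.000, -4.000).
Jacobian J = [[4, -2, 1], [q, p + 2, 0], [-4·p + 5, -2·q, 0]].
At the point, J = [[4.000, -2.000, 1.000], [-3.000, 4.000, 0.000], [-3.000, 6.000, 0.000]] (det J = -6.000).
Solving J·Δ = −F gives Δ = (-9.333, -4.000, 10.333).
Then the next iterate is (p, q, r)₁ = (-7.333, -7.000, 12.333).

(-7.333, -7.000, 12.333)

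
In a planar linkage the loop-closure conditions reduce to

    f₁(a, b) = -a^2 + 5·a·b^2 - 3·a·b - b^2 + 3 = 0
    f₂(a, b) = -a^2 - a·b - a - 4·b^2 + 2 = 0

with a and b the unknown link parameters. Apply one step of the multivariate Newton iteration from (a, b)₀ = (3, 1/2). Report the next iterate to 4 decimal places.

(1.6277, 0.1846)

At (3, 1/2): F = (-7.0000, -12.5000).
Jacobian J = [[-2·a + 5·b^2 - 3·b, 10·a·b - 3·a - 2·b], [-2·a - b - 1, -a - 8·b]].
At the point, J = [[-6.2500, 5.0000], [-7.5000, -7.0000]] (det J = 81.2500).
Solving J·Δ = −F gives Δ = (-1.3723, -0.3154).
Then the next iterate is (a, b)₁ = (1.6277, 0.1846).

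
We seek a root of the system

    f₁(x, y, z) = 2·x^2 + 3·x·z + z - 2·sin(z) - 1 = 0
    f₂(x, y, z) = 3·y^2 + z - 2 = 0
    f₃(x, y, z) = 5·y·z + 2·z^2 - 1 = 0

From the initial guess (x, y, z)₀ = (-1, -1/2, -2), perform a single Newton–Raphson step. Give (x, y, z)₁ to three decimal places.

(-0.511, -1.033, -0.349)

At (-1, -1/2, -2): F = (6.81859, -3.250, 12.000).
Jacobian J = [[4·x + 3·z, 0, 3·x - 2·cos(z) + 1], [0, 6·y, 1], [0, 5·z, 5·y + 4·z]].
At the point, J = [[-10.000, 0.000, -1.16771], [0.000, -3.000, 1.000], [0.000, -10.000, -10.500]] (det J = -415.000).
Solving J·Δ = −F gives Δ = (0.489, -0.533, 1.651).
Then the next iterate is (x, y, z)₁ = (-0.511, -1.033, -0.349).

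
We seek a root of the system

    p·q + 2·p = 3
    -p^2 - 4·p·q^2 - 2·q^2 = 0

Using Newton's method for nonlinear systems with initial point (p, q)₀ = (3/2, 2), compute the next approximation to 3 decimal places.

(1.052, 1.196)

At (3/2, 2): F = (3.000, -34.250).
Jacobian J = [[q + 2, p], [-2·p - 4·q^2, -8·p·q - 4·q]].
At the point, J = [[4.000, 1.500], [-19.000, -32.000]] (det J = -99.500).
Solving J·Δ = −F gives Δ = (-0.448, -0.804).
Then the next iterate is (p, q)₁ = (1.052, 1.196).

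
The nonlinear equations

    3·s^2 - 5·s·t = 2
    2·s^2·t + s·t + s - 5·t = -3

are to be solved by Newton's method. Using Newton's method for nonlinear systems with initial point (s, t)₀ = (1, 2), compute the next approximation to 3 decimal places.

At (1, 2): F = (-9.000, 0.000).
Jacobian J = [[6·s - 5·t, -5·s], [4·s·t + t + 1, 2·s^2 + s - 5]].
At the point, J = [[-4.000, -5.000], [11.000, -2.000]] (det J = 63.000).
Solving J·Δ = −F gives Δ = (-0.286, -1.571).
Then the next iterate is (s, t)₁ = (0.714, 0.429).

(0.714, 0.429)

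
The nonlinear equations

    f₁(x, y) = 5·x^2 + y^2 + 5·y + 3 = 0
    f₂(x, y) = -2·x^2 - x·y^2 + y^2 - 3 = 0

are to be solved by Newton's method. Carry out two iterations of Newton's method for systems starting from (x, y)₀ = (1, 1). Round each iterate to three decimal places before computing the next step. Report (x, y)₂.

At (1, 1): F = (14.000, -5.000).
Jacobian J = [[10·x, 2·y + 5], [-4·x - y^2, -2·x·y + 2·y]].
At the point, J = [[10.000, 7.000], [-5.000, 0.000]] (det J = 35.000).
Solving J·Δ = −F gives Δ = (-1.000, -0.571).
Then the next iterate is (x, y)₁ = (0.000, 0.429).
Round to (0.000, 0.429) and repeat: F = (5.32904, -2.81596), J = [[0.000, 5.858], [-0.18404, 0.858]].
Δ = (-19.542, -0.910), so (x, y)₂ = (-19.542, -0.481).

(-19.542, -0.481)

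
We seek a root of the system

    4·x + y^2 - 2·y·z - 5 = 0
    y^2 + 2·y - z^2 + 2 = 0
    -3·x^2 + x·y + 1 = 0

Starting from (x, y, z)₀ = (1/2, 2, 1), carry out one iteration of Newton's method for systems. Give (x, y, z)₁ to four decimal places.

(0.7500, 0.0000, -0.5000)

At (1/2, 2, 1): F = (-3.0000, 9.0000, 1.2500).
Jacobian J = [[4, 2·y - 2·z, -2·y], [0, 2·y + 2, -2·z], [-6·x + y, x, 0]].
At the point, J = [[4.0000, 2.0000, -4.0000], [0.0000, 6.0000, -2.0000], [-1.0000, 0.5000, 0.0000]] (det J = -16.0000).
Solving J·Δ = −F gives Δ = (0.2500, -2.0000, -1.5000).
Then the next iterate is (x, y, z)₁ = (0.7500, 0.0000, -0.5000).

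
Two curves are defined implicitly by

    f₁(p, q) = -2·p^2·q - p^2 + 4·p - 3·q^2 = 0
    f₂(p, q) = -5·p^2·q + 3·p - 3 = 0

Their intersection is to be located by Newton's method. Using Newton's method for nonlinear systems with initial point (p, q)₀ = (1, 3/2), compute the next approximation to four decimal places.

(0.5647, 1.0446)

At (1, 3/2): F = (-6.7500, -7.5000).
Jacobian J = [[-4·p·q - 2·p + 4, -2·p^2 - 6·q], [-10·p·q + 3, -5·p^2]].
At the point, J = [[-4.0000, -11.0000], [-12.0000, -5.0000]] (det J = -112.0000).
Solving J·Δ = −F gives Δ = (-0.4353, -0.4554).
Then the next iterate is (p, q)₁ = (0.5647, 1.0446).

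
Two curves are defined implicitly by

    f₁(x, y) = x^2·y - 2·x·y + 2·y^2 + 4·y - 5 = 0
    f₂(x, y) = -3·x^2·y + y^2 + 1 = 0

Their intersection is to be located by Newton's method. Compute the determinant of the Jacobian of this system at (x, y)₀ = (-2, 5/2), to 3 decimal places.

-555.000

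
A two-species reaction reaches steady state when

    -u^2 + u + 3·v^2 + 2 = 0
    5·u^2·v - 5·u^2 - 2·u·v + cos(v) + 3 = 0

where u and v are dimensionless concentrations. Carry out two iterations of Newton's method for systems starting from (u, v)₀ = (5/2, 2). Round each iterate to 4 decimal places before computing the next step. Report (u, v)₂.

At (5/2, 2): F = (10.2500, 23.833853).
Jacobian J = [[-2·u + 1, 6·v], [10·u·v - 10·u - 2·v, 5·u^2 - 2·u - sin(v)]].
At the point, J = [[-4.0000, 12.0000], [21.0000, 25.340703]] (det J = -353.362810).
Solving J·Δ = −F gives Δ = (-0.0743, -0.8789).
Then the next iterate is (u, v)₁ = (2.4257, 1.1211).
Round to (2.4257, 1.1211) and repeat: F = (2.312275, 1.558562), J = [[-3.8514, 6.7266], [0.695323, 23.668123]].
Δ = (0.4617, -0.0794), so (u, v)₂ = (2.8874, 1.0417).

(2.8874, 1.0417)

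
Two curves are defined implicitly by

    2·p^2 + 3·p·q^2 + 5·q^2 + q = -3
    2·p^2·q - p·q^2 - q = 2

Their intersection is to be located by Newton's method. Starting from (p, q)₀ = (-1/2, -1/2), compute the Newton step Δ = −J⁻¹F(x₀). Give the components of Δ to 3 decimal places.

(2.540, 0.280)

At (-1/2, -1/2): F = (3.875, -1.625).
Jacobian J = [[4·p + 3·q^2, 6·p·q + 10·q + 1], [4·p·q - q^2, 2·p^2 - 2·p·q - 1]].
At the point, J = [[-1.250, -2.500], [0.750, -1.000]] (det J = 3.125).
Solving J·Δ = −F gives Δ = (2.540, 0.280).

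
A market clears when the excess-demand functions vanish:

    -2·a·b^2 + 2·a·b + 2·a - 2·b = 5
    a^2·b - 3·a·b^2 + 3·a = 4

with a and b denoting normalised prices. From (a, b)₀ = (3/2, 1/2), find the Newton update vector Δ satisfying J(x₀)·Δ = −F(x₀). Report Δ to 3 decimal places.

At (3/2, 1/2): F = (-2.250, 0.500).
Jacobian J = [[-2·b^2 + 2·b + 2, -4·a·b + 2·a - 2], [2·a·b - 3·b^2 + 3, a^2 - 6·a·b]].
At the point, J = [[2.500, -2.000], [3.750, -2.250]] (det J = 1.875).
Solving J·Δ = −F gives Δ = (-3.233, -5.167).

(-3.233, -5.167)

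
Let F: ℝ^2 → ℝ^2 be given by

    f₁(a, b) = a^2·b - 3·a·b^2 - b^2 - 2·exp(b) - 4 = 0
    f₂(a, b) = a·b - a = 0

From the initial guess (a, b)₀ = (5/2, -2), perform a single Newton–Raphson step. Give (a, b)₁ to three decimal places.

(-0.163, -2.195)

At (5/2, -2): F = (-50.77067, -7.500).
Jacobian J = [[2·a·b - 3·b^2, a^2 - 6·a·b - 2·b - 2·exp(b)], [b - 1, a]].
At the point, J = [[-22.000, 39.97933], [-3.000, 2.500]] (det J = 64.93799).
Solving J·Δ = −F gives Δ = (-2.663, -0.195).
Then the next iterate is (a, b)₁ = (-0.163, -2.195).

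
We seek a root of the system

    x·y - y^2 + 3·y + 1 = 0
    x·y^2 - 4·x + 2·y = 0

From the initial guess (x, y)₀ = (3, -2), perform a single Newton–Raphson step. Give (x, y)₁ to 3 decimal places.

(-6.500, -2.400)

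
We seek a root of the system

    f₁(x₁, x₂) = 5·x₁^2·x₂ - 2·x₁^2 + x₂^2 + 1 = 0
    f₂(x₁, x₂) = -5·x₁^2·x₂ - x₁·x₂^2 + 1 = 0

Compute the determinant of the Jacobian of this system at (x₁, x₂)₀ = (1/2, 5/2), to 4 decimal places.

77.8125

J = [[10·x₁·x₂ - 4·x₁, 5·x₁^2 + 2·x₂], [-10·x₁·x₂ - x₂^2, -5·x₁^2 - 2·x₁·x₂]].
At the point, J = [[10.5000, 6.2500], [-18.7500, -3.7500]].
det J = 77.8125.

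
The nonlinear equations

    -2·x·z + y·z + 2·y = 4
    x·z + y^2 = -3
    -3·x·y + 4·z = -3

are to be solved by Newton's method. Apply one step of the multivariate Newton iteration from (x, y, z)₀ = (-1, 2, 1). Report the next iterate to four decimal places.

At (-1, 2, 1): F = (4.0000, 6.0000, 13.0000).
Jacobian J = [[-2·z, z + 2, -2·x + y], [z, 2·y, x], [-3·y, -3·x, 4]].
At the point, J = [[-2.0000, 3.0000, 4.0000], [1.0000, 4.0000, -1.0000], [-6.0000, 3.0000, 4.0000]] (det J = 76.0000).
Solving J·Δ = −F gives Δ = (2.2500, -1.7105, 1.4079).
Then the next iterate is (x, y, z)₁ = (1.2500, 0.2895, 2.4079).

(1.2500, 0.2895, 2.4079)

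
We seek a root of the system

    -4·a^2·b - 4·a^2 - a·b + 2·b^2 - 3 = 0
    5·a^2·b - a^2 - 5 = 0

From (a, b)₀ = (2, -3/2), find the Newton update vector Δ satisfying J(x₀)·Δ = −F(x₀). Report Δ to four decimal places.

At (2, -3/2): F = (12.5000, -39.0000).
Jacobian J = [[-8·a·b - 8·a - b, -4·a^2 - a + 4·b], [10·a·b - 2·a, 5·a^2]].
At the point, J = [[9.5000, -24.0000], [-34.0000, 20.0000]] (det J = -626.0000).
Solving J·Δ = −F gives Δ = (-1.0958, 0.0871).

(-1.0958, 0.0871)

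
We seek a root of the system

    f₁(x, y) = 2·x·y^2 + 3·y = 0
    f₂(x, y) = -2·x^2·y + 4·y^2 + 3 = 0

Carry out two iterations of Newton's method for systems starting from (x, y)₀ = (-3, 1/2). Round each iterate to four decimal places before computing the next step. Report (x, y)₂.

(-1.9022, 0.8236)

At (-3, 1/2): F = (0.0000, -5.0000).
Jacobian J = [[2·y^2, 4·x·y + 3], [-4·x·y, -2·x^2 + 8·y]].
At the point, J = [[0.5000, -3.0000], [6.0000, -14.0000]] (det J = 11.0000).
Solving J·Δ = −F gives Δ = (1.3636, 0.2273).
Then the next iterate is (x, y)₁ = (-1.6364, 0.7273).
Round to (-1.6364, 0.7273) and repeat: F = (0.450702, 1.220726), J = [[1.057931, -1.760615], [4.760615, 0.462790]].
Δ = (-0.2658, 0.0963), so (x, y)₂ = (-1.9022, 0.8236).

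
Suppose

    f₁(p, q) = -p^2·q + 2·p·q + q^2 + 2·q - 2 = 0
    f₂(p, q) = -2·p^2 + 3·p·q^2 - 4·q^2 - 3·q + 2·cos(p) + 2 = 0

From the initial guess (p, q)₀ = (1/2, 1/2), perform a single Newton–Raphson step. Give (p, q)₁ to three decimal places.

At (1/2, 1/2): F = (-0.375, 1.13017).
Jacobian J = [[-2·p·q + 2·q, -p^2 + 2·p + 2·q + 2], [-4·p + 3·q^2 - 2·sin(p), 6·p·q - 8·q - 3]].
At the point, J = [[0.500, 3.750], [-2.20885, -5.500]] (det J = 5.53319).
Solving J·Δ = −F gives Δ = (0.393, 0.048).
Then the next iterate is (p, q)₁ = (0.893, 0.548).

(0.893, 0.548)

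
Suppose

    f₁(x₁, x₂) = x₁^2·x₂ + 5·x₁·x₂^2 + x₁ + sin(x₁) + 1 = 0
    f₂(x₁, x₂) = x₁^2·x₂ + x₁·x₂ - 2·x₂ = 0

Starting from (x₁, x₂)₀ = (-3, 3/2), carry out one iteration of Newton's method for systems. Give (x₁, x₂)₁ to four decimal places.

(-2.5155, 0.9084)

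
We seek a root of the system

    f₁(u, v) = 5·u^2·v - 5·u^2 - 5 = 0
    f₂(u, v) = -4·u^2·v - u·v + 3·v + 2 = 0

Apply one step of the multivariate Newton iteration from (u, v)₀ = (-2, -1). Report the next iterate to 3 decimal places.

(-0.321, -2.107)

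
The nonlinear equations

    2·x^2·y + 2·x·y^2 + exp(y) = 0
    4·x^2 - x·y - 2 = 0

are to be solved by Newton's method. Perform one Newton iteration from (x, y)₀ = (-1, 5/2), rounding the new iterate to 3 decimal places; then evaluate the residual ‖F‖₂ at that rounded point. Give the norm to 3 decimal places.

2.591

At (-1, 5/2): F = (4.68249, 4.500).
Jacobian J = [[4·x·y + 2·y^2, 2·x^2 + 4·x·y + exp(y)], [8·x - y, -x]].
At the point, J = [[2.500, 4.18249], [-10.500, 1.000]] (det J = 46.41619).
Solving J·Δ = −F gives Δ = (0.305, -1.302).
Then the next iterate is (x, y)₁ = (-0.695, 1.198).
Re-evaluating at (-0.695, 1.198): F = (2.47588, 0.76471), so ‖F‖₂ = 2.591.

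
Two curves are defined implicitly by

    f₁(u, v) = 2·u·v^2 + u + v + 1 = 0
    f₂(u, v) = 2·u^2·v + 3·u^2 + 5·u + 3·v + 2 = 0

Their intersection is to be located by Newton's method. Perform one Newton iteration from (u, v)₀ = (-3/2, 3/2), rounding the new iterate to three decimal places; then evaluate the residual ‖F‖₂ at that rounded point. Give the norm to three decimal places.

5.318

At (-3/2, 3/2): F = (-5.750, 12.500).
Jacobian J = [[2·v^2 + 1, 4·u·v + 1], [4·u·v + 6·u + 5, 2·u^2 + 3]].
At the point, J = [[5.500, -8.000], [-13.000, 7.500]] (det J = -62.750).
Solving J·Δ = −F gives Δ = (0.906, -0.096).
Then the next iterate is (u, v)₁ = (-0.594, 1.404).
Re-evaluating at (-0.594, 1.404): F = (-0.53180, 5.29127), so ‖F‖₂ = 5.318.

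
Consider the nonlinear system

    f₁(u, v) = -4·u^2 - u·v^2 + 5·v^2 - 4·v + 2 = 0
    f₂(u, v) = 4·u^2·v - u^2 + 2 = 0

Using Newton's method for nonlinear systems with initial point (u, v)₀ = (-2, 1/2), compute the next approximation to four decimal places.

(-1.0682, 0.3580)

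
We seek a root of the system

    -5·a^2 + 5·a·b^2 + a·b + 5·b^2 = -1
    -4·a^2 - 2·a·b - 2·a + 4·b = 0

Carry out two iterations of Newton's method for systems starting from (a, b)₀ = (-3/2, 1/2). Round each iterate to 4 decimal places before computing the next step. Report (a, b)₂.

At (-3/2, 1/2): F = (-11.6250, -2.5000).
Jacobian J = [[-10·a + 5·b^2 + b, 10·a·b + a + 10·b], [-8·a - 2·b - 2, -2·a + 4]].
At the point, J = [[16.7500, -4.0000], [9.0000, 7.0000]] (det J = 153.2500).
Solving J·Δ = −F gives Δ = (0.5962, -0.4095).
Then the next iterate is (a, b)₁ = (-0.9038, 0.0905).
Round to (-0.9038, 0.0905) and repeat: F = (-3.162127, -0.934230), J = [[9.169451, -0.816739], [5.0494, 5.8076]].
Δ = (0.3334, -0.1290), so (a, b)₂ = (-0.5704, -0.0385).

(-0.5704, -0.0385)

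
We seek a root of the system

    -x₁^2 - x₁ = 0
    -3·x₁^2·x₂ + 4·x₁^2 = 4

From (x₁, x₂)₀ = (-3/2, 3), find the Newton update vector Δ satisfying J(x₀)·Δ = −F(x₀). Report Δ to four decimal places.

At (-3/2, 3): F = (-0.7500, -15.2500).
Jacobian J = [[-2·x₁ - 1, 0], [-6·x₁·x₂ + 8·x₁, -3·x₁^2]].
At the point, J = [[2.0000, 0.0000], [15.0000, -6.7500]] (det J = -13.5000).
Solving J·Δ = −F gives Δ = (0.3750, -1.4259).

(0.3750, -1.4259)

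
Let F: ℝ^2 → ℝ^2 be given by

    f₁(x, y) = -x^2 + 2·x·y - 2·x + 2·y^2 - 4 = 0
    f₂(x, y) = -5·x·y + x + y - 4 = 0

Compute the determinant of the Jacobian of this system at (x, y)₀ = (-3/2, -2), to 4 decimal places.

J = [[-2·x + 2·y - 2, 2·x + 4·y], [-5·y + 1, -5·x + 1]].
At the point, J = [[-3.0000, -11.0000], [11.0000, 8.5000]].
det J = 95.5000.

95.5000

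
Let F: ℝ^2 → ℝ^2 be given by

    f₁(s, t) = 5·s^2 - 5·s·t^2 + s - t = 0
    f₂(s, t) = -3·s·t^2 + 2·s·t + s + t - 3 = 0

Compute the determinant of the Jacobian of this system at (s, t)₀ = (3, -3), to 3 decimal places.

J = [[10·s - 5·t^2 + 1, -10·s·t - 1], [-3·t^2 + 2·t + 1, -6·s·t + 2·s + 1]].
At the point, J = [[-14.000, 89.000], [-32.000, 61.000]].
det J = 1994.000.

1994.000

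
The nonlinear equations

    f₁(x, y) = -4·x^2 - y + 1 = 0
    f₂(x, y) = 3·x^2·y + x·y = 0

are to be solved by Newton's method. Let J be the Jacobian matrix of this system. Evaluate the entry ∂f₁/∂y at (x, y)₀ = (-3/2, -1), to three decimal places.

∂f₁/∂y = -1.
At (-3/2, -1) this is -1.000.

-1.000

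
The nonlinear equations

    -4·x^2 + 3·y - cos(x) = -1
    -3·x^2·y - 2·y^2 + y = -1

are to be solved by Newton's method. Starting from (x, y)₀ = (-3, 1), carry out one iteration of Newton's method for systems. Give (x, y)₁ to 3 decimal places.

(-1.686, 0.888)

At (-3, 1): F = (-31.01001, -27.000).
Jacobian J = [[-8·x + sin(x), 3], [-6·x·y, -3·x^2 - 4·y + 1]].
At the point, J = [[23.85888, 3.000], [18.000, -30.000]] (det J = -769.76640).
Solving J·Δ = −F gives Δ = (1.314, -0.112).
Then the next iterate is (x, y)₁ = (-1.686, 0.888).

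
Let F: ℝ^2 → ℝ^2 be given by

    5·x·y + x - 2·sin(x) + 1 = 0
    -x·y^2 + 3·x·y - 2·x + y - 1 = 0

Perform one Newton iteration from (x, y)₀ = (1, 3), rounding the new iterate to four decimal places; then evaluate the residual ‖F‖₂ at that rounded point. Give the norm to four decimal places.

13.7716

At (1, 3): F = (15.317058, 0.0000).
Jacobian J = [[5·y - 2·cos(x) + 1, 5·x], [-y^2 + 3·y - 2, -2·x·y + 3·x + 1]].
At the point, J = [[14.919395, 5.0000], [-2.0000, -2.0000]] (det J = -19.838791).
Solving J·Δ = −F gives Δ = (-1.5442, 1.5442).
Then the next iterate is (x, y)₁ = (-0.5442, 4.5442).
Re-evaluating at (-0.5442, 4.5442): F = (-10.873501, 8.451335), so ‖F‖₂ = 13.7716.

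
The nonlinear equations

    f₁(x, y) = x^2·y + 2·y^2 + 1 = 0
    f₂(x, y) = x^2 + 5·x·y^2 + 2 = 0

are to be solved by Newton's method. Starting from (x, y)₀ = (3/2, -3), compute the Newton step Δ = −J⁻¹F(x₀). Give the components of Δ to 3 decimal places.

At (3/2, -3): F = (12.250, 71.750).
Jacobian J = [[2·x·y, x^2 + 4·y], [2·x + 5·y^2, 10·x·y]].
At the point, J = [[-9.000, -9.750], [48.000, -45.000]] (det J = 873.000).
Solving J·Δ = −F gives Δ = (-0.170, 1.413).

(-0.170, 1.413)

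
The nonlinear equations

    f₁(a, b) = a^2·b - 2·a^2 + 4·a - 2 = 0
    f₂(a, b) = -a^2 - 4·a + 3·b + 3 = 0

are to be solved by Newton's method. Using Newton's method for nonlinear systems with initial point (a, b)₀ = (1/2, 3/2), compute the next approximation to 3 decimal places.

(0.644, -0.011)

At (1/2, 3/2): F = (-0.125, 5.250).
Jacobian J = [[2·a·b - 4·a + 4, a^2], [-2·a - 4, 3]].
At the point, J = [[3.500, 0.250], [-5.000, 3.000]] (det J = 11.750).
Solving J·Δ = −F gives Δ = (0.144, -1.511).
Then the next iterate is (a, b)₁ = (0.644, -0.011).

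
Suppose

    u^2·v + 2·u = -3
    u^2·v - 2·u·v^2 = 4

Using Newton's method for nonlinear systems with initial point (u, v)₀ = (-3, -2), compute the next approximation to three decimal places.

At (-3, -2): F = (-21.000, 2.000).
Jacobian J = [[2·u·v + 2, u^2], [2·u·v - 2·v^2, u^2 - 4·u·v]].
At the point, J = [[14.000, 9.000], [4.000, -15.000]] (det J = -246.000).
Solving J·Δ = −F gives Δ = (1.207, 0.455).
Then the next iterate is (u, v)₁ = (-1.793, -1.545).

(-1.793, -1.545)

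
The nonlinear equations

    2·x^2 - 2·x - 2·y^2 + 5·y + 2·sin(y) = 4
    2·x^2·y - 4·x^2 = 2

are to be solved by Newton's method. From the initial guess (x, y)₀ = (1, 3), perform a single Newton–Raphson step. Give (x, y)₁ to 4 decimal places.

(1.3366, 2.3269)

At (1, 3): F = (-6.717760, 0.0000).
Jacobian J = [[4·x - 2, -4·y + 2·cos(y) + 5], [4·x·y - 8·x, 2·x^2]].
At the point, J = [[2.0000, -8.979985], [4.0000, 2.0000]] (det J = 39.919940).
Solving J·Δ = −F gives Δ = (0.3366, -0.6731).
Then the next iterate is (x, y)₁ = (1.3366, 2.3269).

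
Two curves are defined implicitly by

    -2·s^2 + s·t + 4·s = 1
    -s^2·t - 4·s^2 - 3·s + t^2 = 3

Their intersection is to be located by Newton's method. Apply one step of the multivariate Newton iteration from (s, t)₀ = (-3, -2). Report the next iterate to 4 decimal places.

At (-3, -2): F = (-25.0000, -8.0000).
Jacobian J = [[-4·s + t + 4, s], [-2·s·t - 8·s - 3, -s^2 + 2·t]].
At the point, J = [[14.0000, -3.0000], [9.0000, -13.0000]] (det J = -155.0000).
Solving J·Δ = −F gives Δ = (1.9419, 0.7290).
Then the next iterate is (s, t)₁ = (-1.0581, -1.2710).

(-1.0581, -1.2710)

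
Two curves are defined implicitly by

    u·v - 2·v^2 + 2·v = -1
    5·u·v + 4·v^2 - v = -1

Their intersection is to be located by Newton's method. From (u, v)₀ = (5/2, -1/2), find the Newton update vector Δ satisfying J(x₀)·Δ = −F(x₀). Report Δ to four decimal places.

At (5/2, -1/2): F = (-1.7500, -3.7500).
Jacobian J = [[v, u - 4·v + 2], [5·v, 5·u + 8·v - 1]].
At the point, J = [[-0.5000, 6.5000], [-2.5000, 7.5000]] (det J = 12.5000).
Solving J·Δ = −F gives Δ = (-0.9000, 0.2000).

(-0.9000, 0.2000)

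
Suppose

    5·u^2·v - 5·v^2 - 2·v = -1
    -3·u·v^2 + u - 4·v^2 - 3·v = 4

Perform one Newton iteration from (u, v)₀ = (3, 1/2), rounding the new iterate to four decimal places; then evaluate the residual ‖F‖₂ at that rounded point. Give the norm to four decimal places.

At (3, 1/2): F = (21.2500, -5.7500).
Jacobian J = [[10·u·v, 5·u^2 - 10·v - 2], [-3·v^2 + 1, -6·u·v - 8·v - 3]].
At the point, J = [[15.0000, 38.0000], [0.2500, -16.0000]] (det J = -249.5000).
Solving J·Δ = −F gives Δ = (-0.4870, -0.3670).
Then the next iterate is (u, v)₁ = (2.5130, 0.1330).
Re-evaluating at (2.5130, 0.1330): F = (4.845142, -2.090113), so ‖F‖₂ = 5.2767.

5.2767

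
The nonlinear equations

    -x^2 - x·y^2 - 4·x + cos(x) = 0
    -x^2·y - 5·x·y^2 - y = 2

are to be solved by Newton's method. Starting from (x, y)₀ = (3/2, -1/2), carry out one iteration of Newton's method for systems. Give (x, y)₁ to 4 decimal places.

(0.5691, 0.0842)

At (3/2, -1/2): F = (-8.554263, -2.2500).
Jacobian J = [[-2·x - y^2 - sin(x) - 4, -2·x·y], [-2·x·y - 5·y^2, -x^2 - 10·x·y - 1]].
At the point, J = [[-8.247495, 1.5000], [0.2500, 4.2500]] (det J = -35.426854).
Solving J·Δ = −F gives Δ = (-0.9309, 0.5842).
Then the next iterate is (x, y)₁ = (0.5691, 0.0842).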